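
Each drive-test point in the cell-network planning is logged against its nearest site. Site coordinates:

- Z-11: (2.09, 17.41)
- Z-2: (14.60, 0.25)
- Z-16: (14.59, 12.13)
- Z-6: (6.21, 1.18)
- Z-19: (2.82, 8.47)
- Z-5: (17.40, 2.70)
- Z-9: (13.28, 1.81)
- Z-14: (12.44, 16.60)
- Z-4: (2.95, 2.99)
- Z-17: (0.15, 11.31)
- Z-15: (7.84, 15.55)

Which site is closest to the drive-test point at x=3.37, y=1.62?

Squared distances to each site:
Z-11: 250.962; Z-2: 127.990; Z-16: 236.349; Z-6: 8.259; Z-19: 47.225; Z-5: 198.007; Z-9: 98.244; Z-14: 306.665; Z-4: 2.053; Z-17: 104.265; Z-15: 214.026.
Minimum at Z-4.

Z-4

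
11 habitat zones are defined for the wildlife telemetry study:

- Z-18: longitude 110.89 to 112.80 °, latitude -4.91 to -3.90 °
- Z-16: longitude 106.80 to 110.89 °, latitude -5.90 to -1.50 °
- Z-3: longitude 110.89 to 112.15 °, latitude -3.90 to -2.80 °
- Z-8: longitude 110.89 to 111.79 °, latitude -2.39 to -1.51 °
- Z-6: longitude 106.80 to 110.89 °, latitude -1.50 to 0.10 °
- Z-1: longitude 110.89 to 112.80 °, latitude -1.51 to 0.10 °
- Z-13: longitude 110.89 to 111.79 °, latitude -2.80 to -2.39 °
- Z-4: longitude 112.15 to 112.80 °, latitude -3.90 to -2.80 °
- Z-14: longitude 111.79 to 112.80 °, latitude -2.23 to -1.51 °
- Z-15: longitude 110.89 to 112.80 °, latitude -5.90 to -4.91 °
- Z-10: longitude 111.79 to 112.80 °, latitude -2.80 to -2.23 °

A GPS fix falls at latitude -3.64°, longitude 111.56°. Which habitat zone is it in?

Z-3

The point has longitude = 111.56 and latitude = -3.64.
Only Z-3 satisfies 110.89 ≤ longitude ≤ 112.15 and -3.90 ≤ latitude ≤ -2.80.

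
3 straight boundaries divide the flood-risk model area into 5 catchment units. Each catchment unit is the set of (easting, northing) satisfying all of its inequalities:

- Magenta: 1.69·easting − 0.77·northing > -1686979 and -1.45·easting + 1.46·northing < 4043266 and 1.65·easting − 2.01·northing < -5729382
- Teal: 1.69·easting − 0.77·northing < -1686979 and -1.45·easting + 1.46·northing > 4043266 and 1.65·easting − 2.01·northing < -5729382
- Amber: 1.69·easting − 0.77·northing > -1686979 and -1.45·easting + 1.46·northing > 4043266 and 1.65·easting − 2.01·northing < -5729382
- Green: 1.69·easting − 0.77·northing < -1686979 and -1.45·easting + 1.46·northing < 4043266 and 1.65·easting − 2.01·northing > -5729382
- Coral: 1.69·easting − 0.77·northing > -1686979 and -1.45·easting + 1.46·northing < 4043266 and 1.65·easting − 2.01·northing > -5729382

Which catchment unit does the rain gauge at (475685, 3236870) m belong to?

1.69·475685 − 0.77·3236870 = -1688482.250, which is < -1686979
-1.45·475685 + 1.46·3236870 = 4036086.950, which is < 4043266
1.65·475685 − 2.01·3236870 = -5721228.450, which is > -5729382
This sign pattern matches Green.

Green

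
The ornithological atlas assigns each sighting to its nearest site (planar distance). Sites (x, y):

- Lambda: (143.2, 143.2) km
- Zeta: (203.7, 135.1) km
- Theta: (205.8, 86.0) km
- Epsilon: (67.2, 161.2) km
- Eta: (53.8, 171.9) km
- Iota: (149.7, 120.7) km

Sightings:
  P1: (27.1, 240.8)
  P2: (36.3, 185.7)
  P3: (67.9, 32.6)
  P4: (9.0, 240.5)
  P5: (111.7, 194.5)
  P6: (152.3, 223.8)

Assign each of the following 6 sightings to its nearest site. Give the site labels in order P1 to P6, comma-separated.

Eta, Eta, Iota, Eta, Epsilon, Lambda

P1 → Eta (d²=5460.10)
P2 → Eta (d²=496.69)
P3 → Iota (d²=14452.85)
P4 → Eta (d²=6713.00)
P5 → Epsilon (d²=3089.14)
P6 → Lambda (d²=6579.17)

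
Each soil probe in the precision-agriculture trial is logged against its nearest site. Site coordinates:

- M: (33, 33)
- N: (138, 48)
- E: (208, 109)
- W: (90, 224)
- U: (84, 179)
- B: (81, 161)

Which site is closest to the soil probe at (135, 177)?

U

Squared distances to each site:
M: 31140.000; N: 16650.000; E: 9953.000; W: 4234.000; U: 2605.000; B: 3172.000.
Minimum at U.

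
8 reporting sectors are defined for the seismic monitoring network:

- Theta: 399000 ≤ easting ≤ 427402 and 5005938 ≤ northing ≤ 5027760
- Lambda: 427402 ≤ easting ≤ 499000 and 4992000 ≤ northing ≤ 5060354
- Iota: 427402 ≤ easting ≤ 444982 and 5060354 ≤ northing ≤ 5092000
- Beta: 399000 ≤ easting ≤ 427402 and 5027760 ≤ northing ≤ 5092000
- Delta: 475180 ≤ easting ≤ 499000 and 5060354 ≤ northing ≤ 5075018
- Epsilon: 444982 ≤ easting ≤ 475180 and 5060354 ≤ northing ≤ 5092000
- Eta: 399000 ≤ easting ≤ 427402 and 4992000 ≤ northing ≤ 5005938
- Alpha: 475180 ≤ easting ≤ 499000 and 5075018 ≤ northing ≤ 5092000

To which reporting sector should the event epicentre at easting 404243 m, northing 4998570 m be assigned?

Eta

The point has easting = 404243 and northing = 4998570.
Only Eta satisfies 399000 ≤ easting ≤ 427402 and 4992000 ≤ northing ≤ 5005938.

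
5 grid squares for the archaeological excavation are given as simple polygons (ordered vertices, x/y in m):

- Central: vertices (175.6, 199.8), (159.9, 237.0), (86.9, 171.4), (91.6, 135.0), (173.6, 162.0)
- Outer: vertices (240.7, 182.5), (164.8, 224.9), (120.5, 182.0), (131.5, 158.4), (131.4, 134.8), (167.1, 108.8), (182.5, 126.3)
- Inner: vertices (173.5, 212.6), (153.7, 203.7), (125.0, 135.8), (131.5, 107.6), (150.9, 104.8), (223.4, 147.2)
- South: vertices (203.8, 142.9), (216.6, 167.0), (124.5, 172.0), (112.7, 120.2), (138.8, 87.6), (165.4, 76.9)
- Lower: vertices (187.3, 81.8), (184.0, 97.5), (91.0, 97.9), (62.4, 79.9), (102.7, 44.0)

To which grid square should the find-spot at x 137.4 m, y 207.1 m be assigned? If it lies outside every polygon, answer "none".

Cast a ray rightward from (137.4, 207.1). For each polygon, the edges (by vertex number in listed order) whose endpoints lie on opposite sides of y = 207.1, where each meets that height, and whether that is right or left of the point:
Central: 1–2 at x≈172.52 (right), 2–3 at x≈126.63 (left) → 1 crossing.
Outer: 1–2 at x≈196.66 (right), 2–3 at x≈146.42 (right) → 2 crossings.
Inner: 1–2 at x≈161.26 (right), 6–1 at x≈177.70 (right) → 2 crossings.
South: no edge straddles that height → 0 crossings.
Lower: no edge straddles that height → 0 crossings.
Only Central has an odd count, so the point is inside Central.

Central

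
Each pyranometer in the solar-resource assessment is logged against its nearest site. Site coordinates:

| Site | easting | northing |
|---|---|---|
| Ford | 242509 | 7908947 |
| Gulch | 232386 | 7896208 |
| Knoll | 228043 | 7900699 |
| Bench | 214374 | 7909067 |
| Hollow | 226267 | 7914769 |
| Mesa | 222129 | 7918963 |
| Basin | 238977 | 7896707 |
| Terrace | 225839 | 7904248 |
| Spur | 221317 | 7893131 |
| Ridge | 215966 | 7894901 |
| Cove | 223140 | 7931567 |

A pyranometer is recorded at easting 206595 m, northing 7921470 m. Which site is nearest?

Squared distances to each site:
Ford: 1446640925.000; Gulch: 1303344325.000; Knoll: 891451145.000; Bench: 214347250.000; Hollow: 431890985.000; Mesa: 247590205.000; Basin: 1661800093.000; Terrace: 666928820.000; Spur: 1019836205.000; Ridge: 793727402.000; Cove: 375686434.000.
Minimum at Bench.

Bench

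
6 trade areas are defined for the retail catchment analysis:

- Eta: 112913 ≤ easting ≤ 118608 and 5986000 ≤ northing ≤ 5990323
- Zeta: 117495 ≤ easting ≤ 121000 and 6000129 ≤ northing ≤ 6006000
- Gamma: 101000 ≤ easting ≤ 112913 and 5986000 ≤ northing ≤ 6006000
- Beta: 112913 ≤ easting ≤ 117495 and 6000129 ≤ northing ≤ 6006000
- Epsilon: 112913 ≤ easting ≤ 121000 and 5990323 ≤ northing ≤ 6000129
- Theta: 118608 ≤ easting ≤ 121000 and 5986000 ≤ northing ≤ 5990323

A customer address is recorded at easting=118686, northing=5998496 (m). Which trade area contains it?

Epsilon

The point has easting = 118686 and northing = 5998496.
Only Epsilon satisfies 112913 ≤ easting ≤ 121000 and 5990323 ≤ northing ≤ 6000129.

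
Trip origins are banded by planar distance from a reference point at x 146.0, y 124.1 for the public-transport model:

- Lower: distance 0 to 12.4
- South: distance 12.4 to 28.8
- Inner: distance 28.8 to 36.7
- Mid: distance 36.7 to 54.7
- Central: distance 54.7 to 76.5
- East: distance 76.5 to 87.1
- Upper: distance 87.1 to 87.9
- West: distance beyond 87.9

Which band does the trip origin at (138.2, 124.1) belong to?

Lower

Distance = √((138.2−146.0)² + (124.1−124.1)²) = √(60.840 + 0.000) = 7.800.
0 ≤ 7.800 < 12.4 → Lower.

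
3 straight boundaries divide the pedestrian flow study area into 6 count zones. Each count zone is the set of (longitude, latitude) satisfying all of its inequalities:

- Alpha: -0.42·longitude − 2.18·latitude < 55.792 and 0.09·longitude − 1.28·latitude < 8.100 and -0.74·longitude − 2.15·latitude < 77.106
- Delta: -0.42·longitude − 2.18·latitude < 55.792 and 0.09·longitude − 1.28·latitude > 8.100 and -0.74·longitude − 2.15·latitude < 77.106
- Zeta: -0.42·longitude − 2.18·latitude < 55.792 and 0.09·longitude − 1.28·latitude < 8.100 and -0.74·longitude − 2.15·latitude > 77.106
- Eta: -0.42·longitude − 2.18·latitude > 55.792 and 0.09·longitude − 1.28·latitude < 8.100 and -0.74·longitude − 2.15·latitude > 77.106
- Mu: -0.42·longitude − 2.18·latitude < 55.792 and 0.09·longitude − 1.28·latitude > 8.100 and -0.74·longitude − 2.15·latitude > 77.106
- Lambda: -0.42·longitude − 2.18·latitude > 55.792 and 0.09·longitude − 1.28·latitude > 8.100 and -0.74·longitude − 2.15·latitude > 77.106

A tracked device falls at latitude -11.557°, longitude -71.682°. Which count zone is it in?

-0.42·-71.682 − 2.18·-11.557 = 55.301, which is < 55.792
0.09·-71.682 − 1.28·-11.557 = 8.342, which is > 8.100
-0.74·-71.682 − 2.15·-11.557 = 77.892, which is > 77.106
This sign pattern matches Mu.

Mu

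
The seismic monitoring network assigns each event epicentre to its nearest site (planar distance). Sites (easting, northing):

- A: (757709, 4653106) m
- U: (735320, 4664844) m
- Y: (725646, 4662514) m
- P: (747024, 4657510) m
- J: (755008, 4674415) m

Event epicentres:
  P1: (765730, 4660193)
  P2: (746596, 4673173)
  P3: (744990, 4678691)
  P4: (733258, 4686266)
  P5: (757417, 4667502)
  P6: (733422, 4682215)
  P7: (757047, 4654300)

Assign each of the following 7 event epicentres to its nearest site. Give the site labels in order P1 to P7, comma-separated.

P1 → A (d²=114562010.00)
P2 → J (d²=72304308.00)
P3 → J (d²=118644500.00)
P4 → U (d²=463153928.00)
P5 → J (d²=53592850.00)
P6 → U (d²=305354045.00)
P7 → A (d²=1863880.00)

A, J, J, U, J, U, A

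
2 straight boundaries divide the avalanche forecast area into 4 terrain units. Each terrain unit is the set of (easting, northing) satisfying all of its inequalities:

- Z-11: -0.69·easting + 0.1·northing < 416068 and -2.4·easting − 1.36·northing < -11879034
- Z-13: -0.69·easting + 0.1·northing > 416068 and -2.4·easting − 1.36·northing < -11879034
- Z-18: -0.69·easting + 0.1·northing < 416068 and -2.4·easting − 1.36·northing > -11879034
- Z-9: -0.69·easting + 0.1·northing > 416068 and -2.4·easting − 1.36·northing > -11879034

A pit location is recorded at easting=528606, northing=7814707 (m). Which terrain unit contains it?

Z-13

-0.69·528606 + 0.1·7814707 = 416732.560, which is > 416068
-2.4·528606 − 1.36·7814707 = -11896655.920, which is < -11879034
This sign pattern matches Z-13.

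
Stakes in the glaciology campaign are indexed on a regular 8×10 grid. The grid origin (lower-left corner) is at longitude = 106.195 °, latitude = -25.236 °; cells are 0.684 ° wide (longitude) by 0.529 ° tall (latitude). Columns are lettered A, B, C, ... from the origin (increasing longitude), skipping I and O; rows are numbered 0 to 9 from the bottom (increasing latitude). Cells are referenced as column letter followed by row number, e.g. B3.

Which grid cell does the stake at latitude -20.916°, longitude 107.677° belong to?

Column index: ⌊(107.677 − 106.195) / 0.684⌋ = ⌊2.167⌋ = 2 → column C
Row offset from origin: ⌊(-20.916 − -25.236) / 0.529⌋ = ⌊8.166⌋ = 8 → row 8

C8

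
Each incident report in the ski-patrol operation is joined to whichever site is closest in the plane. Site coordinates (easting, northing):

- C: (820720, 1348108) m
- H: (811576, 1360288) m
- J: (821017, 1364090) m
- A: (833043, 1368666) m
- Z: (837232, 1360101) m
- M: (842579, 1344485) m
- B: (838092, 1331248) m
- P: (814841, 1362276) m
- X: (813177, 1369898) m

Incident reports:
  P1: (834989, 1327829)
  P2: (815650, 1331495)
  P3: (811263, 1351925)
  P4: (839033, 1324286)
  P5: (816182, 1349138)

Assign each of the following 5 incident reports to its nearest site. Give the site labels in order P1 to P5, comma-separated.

P1 → B (d²=21318170.00)
P2 → C (d²=301696669.00)
P3 → H (d²=70037738.00)
P4 → B (d²=49354925.00)
P5 → C (d²=21654344.00)

B, C, H, B, C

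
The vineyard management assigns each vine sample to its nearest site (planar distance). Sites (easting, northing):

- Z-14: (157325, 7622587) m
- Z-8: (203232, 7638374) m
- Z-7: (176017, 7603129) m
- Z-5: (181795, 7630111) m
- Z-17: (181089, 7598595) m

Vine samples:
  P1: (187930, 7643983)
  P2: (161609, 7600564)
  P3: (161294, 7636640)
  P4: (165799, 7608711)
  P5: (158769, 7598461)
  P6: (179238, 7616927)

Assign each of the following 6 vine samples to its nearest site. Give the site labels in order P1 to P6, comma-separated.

Z-5, Z-7, Z-14, Z-7, Z-7, Z-5

P1 → Z-5 (d²=230070609.00)
P2 → Z-7 (d²=214169689.00)
P3 → Z-14 (d²=213239770.00)
P4 → Z-7 (d²=135566248.00)
P5 → Z-7 (d²=319283728.00)
P6 → Z-5 (d²=180356105.00)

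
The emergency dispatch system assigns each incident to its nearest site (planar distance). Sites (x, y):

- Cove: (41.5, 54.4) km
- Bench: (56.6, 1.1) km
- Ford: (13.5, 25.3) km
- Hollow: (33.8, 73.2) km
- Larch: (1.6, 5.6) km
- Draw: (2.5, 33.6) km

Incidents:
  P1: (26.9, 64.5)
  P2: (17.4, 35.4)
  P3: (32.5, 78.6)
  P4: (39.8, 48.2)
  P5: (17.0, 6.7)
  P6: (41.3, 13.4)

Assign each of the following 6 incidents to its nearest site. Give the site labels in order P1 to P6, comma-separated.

Hollow, Ford, Hollow, Cove, Larch, Bench

P1 → Hollow (d²=123.30)
P2 → Ford (d²=117.22)
P3 → Hollow (d²=30.85)
P4 → Cove (d²=41.33)
P5 → Larch (d²=238.37)
P6 → Bench (d²=385.38)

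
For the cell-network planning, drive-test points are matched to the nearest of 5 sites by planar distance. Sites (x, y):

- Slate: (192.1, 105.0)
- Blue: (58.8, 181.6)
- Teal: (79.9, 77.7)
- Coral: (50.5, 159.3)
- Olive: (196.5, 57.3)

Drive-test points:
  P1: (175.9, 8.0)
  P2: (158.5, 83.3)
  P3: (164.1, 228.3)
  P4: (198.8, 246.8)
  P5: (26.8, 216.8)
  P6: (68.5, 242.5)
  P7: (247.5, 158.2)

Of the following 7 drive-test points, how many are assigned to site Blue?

P1 → Olive
P2 → Slate
P3 → Blue
P4 → Slate
P5 → Blue
P6 → Blue
P7 → Slate
3 of the 7 go to Blue.

3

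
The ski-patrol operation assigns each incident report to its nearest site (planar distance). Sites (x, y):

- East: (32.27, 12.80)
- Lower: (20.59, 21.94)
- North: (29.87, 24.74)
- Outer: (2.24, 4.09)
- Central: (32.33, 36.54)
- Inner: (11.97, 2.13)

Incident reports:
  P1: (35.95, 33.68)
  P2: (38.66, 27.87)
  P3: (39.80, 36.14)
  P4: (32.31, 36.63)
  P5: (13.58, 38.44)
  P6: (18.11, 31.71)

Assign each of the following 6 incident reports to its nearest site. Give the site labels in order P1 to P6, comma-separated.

P1 → Central (d²=21.28)
P2 → North (d²=87.06)
P3 → Central (d²=55.96)
P4 → Central (d²=0.01)
P5 → Lower (d²=321.39)
P6 → Lower (d²=101.60)

Central, North, Central, Central, Lower, Lower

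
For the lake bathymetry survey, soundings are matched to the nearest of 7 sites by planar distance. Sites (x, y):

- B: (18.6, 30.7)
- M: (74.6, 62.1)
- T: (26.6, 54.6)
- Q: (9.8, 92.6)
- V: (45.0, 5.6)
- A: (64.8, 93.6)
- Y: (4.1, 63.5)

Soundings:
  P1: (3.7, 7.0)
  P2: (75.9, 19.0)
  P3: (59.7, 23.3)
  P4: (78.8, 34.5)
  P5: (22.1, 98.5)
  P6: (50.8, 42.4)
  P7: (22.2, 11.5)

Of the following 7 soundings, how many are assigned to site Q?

1

P1 → B
P2 → V
P3 → V
P4 → M
P5 → Q
P6 → T
P7 → B
1 of the 7 goes to Q.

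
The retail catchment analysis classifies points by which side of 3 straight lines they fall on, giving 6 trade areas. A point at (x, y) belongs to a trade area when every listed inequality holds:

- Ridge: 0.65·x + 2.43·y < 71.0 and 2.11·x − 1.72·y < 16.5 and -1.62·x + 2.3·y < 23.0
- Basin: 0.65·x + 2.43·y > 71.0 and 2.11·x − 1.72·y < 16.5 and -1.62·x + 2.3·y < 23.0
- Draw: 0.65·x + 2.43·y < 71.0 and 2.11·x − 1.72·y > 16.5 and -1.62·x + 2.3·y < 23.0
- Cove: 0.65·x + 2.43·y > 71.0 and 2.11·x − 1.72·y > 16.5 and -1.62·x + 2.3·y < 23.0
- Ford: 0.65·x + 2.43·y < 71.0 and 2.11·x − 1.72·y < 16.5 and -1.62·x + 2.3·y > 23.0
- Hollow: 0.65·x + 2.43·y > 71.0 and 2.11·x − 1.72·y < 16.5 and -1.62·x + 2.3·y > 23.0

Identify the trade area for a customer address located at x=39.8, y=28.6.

Cove

0.65·39.8 + 2.43·28.6 = 95.368, which is > 71.0
2.11·39.8 − 1.72·28.6 = 34.786, which is > 16.5
-1.62·39.8 + 2.3·28.6 = 1.304, which is < 23.0
This sign pattern matches Cove.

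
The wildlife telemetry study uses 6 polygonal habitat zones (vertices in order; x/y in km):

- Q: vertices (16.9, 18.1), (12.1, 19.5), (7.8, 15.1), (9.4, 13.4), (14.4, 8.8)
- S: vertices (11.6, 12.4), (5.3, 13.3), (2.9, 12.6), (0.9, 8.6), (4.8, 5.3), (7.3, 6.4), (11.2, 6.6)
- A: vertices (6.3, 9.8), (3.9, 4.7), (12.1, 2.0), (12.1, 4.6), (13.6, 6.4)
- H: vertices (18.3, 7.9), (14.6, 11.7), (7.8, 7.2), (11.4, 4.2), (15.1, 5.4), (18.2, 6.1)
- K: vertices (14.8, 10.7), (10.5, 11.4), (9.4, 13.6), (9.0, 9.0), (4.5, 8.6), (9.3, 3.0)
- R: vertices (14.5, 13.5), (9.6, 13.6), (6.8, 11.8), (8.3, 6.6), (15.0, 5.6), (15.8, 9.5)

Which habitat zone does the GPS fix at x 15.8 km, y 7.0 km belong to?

H

Cast a ray rightward from (15.8, 7.0). For each polygon, the edges (by vertex number in listed order) whose endpoints lie on opposite sides of y = 7.0, where each meets that height, and whether that is right or left of the point:
Q: no edge straddles that height → 0 crossings.
S: 4–5 at x≈2.79 (left), 7–1 at x≈11.23 (left) → 0 crossings.
A: 1–2 at x≈4.98 (left), 5–1 at x≈12.31 (left) → 0 crossings.
H: 3–4 at x≈8.04 (left), 6–1 at x≈18.25 (right) → 1 crossing.
K: 5–6 at x≈5.87 (left), 6–1 at x≈12.16 (left) → 0 crossings.
R: 3–4 at x≈8.18 (left), 5–6 at x≈15.29 (left) → 0 crossings.
Only H has an odd count, so the point is inside H.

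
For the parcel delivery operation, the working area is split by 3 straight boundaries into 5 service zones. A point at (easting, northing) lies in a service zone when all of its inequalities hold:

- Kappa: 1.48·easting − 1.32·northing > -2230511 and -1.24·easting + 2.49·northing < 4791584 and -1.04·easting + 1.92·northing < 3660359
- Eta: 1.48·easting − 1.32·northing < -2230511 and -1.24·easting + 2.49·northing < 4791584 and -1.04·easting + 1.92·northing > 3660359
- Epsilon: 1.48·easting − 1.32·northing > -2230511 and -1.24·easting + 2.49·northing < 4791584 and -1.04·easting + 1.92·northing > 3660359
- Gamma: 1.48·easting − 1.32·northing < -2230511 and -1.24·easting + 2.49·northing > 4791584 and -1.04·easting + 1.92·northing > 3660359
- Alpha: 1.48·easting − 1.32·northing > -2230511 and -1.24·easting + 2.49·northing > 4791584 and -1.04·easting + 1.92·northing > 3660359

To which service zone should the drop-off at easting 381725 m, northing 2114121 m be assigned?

1.48·381725 − 1.32·2114121 = -2225686.720, which is > -2230511
-1.24·381725 + 2.49·2114121 = 4790822.290, which is < 4791584
-1.04·381725 + 1.92·2114121 = 3662118.320, which is > 3660359
This sign pattern matches Epsilon.

Epsilon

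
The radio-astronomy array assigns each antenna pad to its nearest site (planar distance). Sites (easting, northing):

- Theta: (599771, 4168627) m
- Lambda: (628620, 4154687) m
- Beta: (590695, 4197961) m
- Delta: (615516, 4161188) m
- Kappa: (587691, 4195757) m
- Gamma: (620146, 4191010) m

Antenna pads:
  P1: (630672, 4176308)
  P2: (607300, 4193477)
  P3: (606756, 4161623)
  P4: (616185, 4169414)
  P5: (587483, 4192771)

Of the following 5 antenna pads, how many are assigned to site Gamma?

P1 → Gamma
P2 → Gamma
P3 → Delta
P4 → Delta
P5 → Kappa
2 of the 5 go to Gamma.

2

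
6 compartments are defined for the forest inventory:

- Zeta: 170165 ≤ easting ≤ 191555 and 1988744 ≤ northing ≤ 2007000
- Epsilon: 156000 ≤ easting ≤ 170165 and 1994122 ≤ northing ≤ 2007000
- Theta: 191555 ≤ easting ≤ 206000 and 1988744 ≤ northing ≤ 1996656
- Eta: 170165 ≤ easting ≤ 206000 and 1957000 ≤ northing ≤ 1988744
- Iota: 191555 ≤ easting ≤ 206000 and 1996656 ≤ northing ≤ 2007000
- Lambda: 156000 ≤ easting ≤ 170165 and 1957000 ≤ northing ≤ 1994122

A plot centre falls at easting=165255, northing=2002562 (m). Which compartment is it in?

Epsilon

The point has easting = 165255 and northing = 2002562.
Only Epsilon satisfies 156000 ≤ easting ≤ 170165 and 1994122 ≤ northing ≤ 2007000.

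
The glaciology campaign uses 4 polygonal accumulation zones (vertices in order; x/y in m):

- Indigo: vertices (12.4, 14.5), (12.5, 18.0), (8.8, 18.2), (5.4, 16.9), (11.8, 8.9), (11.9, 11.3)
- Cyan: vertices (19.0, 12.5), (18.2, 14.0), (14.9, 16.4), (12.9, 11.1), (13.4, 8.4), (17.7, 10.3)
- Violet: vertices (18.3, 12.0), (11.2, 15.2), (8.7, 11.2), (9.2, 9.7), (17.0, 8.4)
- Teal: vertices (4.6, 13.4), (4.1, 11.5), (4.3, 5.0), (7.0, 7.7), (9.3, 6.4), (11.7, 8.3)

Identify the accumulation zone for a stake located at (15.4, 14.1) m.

Cyan

Cast a ray rightward from (15.4, 14.1). For each polygon, the edges (by vertex number in listed order) whose endpoints lie on opposite sides of y = 14.1, where each meets that height, and whether that is right or left of the point:
Indigo: 4–5 at x≈7.64 (left), 6–1 at x≈12.34 (left) → 0 crossings.
Cyan: 2–3 at x≈18.06 (right), 3–4 at x≈14.03 (left) → 1 crossing.
Violet: 1–2 at x≈13.64 (left), 2–3 at x≈10.51 (left) → 0 crossings.
Teal: no edge straddles that height → 0 crossings.
Only Cyan has an odd count, so the point is inside Cyan.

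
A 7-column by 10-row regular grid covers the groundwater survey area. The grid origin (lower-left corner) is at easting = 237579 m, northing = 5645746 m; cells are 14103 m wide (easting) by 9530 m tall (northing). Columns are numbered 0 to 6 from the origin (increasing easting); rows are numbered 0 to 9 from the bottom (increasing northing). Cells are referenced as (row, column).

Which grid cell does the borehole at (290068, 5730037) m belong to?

Column index: ⌊(290068 − 237579) / 14103⌋ = ⌊3.722⌋ = 3
Row offset from origin: ⌊(5730037 − 5645746) / 9530⌋ = ⌊8.845⌋ = 8 → row 8

(8, 3)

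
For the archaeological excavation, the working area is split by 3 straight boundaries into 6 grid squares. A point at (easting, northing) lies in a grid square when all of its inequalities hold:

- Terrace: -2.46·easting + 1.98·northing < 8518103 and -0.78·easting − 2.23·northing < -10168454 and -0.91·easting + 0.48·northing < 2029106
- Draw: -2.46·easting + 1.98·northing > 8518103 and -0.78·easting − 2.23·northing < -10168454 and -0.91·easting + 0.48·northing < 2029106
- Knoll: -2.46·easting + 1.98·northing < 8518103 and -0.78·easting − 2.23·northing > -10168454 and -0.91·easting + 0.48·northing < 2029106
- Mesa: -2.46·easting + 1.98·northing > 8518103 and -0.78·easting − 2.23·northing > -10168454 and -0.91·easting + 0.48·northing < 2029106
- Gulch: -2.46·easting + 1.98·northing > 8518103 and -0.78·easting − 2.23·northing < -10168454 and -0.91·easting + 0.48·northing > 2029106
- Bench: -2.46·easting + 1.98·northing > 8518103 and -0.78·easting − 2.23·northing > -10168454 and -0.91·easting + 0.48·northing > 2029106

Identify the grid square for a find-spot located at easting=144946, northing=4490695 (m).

Mesa

-2.46·144946 + 1.98·4490695 = 8535008.940, which is > 8518103
-0.78·144946 − 2.23·4490695 = -10127307.730, which is > -10168454
-0.91·144946 + 0.48·4490695 = 2023632.740, which is < 2029106
This sign pattern matches Mesa.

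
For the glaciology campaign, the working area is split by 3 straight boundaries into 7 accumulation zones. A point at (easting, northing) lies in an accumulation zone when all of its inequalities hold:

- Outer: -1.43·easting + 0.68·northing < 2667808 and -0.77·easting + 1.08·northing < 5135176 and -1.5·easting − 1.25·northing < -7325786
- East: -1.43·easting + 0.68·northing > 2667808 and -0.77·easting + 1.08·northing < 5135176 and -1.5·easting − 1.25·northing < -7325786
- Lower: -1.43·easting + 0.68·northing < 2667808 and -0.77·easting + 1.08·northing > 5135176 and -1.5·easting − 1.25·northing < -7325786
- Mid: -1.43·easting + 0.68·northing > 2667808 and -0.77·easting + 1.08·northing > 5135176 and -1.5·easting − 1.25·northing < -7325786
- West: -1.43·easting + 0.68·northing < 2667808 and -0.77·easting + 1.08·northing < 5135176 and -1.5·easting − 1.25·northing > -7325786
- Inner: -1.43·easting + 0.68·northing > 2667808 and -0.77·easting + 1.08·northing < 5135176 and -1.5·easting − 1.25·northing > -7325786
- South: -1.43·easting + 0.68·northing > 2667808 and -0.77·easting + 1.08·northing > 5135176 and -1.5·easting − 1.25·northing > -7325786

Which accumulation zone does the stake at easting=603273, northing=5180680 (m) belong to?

-1.43·603273 + 0.68·5180680 = 2660182.010, which is < 2667808
-0.77·603273 + 1.08·5180680 = 5130614.190, which is < 5135176
-1.5·603273 − 1.25·5180680 = -7380759.500, which is < -7325786
This sign pattern matches Outer.

Outer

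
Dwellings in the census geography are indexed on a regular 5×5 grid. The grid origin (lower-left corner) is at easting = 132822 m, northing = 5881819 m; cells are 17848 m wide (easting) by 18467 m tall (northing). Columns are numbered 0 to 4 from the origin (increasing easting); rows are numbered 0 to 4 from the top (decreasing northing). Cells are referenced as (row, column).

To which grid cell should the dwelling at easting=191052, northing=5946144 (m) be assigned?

(1, 3)

Column index: ⌊(191052 − 132822) / 17848⌋ = ⌊3.263⌋ = 3
Row offset from origin: ⌊(5946144 − 5881819) / 18467⌋ = ⌊3.483⌋ = 3 → row 1 (counted from top)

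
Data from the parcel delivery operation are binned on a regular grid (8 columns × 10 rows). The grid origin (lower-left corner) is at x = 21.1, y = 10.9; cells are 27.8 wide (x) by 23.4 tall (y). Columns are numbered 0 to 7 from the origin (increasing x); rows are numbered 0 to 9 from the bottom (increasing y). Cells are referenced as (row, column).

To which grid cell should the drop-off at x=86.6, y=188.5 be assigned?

Column index: ⌊(86.6 − 21.1) / 27.8⌋ = ⌊2.356⌋ = 2
Row offset from origin: ⌊(188.5 − 10.9) / 23.4⌋ = ⌊7.590⌋ = 7 → row 7

(7, 2)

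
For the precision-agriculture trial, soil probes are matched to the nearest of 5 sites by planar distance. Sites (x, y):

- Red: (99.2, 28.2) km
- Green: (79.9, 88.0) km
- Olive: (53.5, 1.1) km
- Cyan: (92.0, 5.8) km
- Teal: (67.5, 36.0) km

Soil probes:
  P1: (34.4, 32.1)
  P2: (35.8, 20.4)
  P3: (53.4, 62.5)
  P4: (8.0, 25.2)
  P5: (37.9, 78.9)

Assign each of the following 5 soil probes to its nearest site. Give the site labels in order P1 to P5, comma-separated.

P1 → Teal (d²=1110.82)
P2 → Olive (d²=685.78)
P3 → Teal (d²=901.06)
P4 → Olive (d²=2651.06)
P5 → Green (d²=1846.81)

Teal, Olive, Teal, Olive, Green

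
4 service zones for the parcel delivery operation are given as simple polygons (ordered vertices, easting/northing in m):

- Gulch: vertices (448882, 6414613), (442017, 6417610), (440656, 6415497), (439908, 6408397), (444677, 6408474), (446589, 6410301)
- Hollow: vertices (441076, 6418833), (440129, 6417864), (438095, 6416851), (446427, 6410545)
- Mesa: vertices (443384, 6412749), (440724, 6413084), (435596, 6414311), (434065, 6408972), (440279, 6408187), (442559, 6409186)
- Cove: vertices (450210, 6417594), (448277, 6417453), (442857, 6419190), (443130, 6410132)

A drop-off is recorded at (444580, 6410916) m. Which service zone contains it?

Cast a ray rightward from (444580, 6410916). For each polygon, the edges (by vertex number in listed order) whose endpoints lie on opposite sides of northing = 6410916, where each meets that height, and whether that is right or left of the point:
Gulch: 3–4 at easting≈440173.4 (left), 6–1 at easting≈446916.0 (right) → 1 crossing.
Hollow: 3–4 at easting≈445936.8 (right), 4–1 at easting≈446187.5 (right) → 2 crossings.
Mesa: 3–4 at easting≈434622.5 (left), 6–1 at easting≈442959.6 (left) → 0 crossings.
Cove: 3–4 at easting≈443106.4 (left), 4–1 at easting≈443873.9 (left) → 0 crossings.
Only Gulch has an odd count, so the point is inside Gulch.

Gulch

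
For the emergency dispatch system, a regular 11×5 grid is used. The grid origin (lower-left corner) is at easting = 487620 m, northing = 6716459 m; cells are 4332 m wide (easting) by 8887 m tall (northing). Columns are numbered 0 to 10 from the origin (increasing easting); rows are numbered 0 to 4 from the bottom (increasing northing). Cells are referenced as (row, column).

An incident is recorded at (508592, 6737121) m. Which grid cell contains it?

(2, 4)

Column index: ⌊(508592 − 487620) / 4332⌋ = ⌊4.841⌋ = 4
Row offset from origin: ⌊(6737121 − 6716459) / 8887⌋ = ⌊2.325⌋ = 2 → row 2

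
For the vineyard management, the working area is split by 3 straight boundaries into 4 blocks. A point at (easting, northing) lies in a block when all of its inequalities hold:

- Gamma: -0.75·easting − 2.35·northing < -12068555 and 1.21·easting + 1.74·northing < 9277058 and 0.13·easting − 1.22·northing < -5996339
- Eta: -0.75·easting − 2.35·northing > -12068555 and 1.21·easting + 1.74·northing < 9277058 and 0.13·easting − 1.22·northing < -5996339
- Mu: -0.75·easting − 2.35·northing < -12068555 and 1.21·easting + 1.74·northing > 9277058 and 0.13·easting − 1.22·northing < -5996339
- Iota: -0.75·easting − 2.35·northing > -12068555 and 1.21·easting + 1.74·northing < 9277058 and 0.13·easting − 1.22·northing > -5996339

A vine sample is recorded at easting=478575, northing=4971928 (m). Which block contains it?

-0.75·478575 − 2.35·4971928 = -12042962.050, which is > -12068555
1.21·478575 + 1.74·4971928 = 9230230.470, which is < 9277058
0.13·478575 − 1.22·4971928 = -6003537.410, which is < -5996339
This sign pattern matches Eta.

Eta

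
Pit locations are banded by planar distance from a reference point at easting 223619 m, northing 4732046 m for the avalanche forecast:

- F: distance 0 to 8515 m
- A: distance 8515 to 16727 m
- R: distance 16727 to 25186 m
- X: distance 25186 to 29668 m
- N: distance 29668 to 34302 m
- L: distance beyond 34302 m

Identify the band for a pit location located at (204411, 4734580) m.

R

Distance = √((204411−223619)² + (4734580−4732046)²) = √(368947264.000 + 6421156.000) = 19374.427 m.
16727 ≤ 19374.427 < 25186 → R.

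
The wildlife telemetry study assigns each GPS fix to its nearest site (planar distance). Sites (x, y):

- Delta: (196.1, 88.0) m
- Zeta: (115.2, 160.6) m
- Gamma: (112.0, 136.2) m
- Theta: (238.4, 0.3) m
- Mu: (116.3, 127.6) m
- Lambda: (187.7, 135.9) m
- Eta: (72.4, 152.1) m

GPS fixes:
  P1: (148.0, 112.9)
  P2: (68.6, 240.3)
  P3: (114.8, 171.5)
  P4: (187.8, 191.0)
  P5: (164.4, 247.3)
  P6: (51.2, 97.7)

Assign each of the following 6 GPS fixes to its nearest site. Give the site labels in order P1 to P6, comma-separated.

P1 → Mu (d²=1220.98)
P2 → Eta (d²=7793.68)
P3 → Zeta (d²=118.97)
P4 → Lambda (d²=3036.02)
P5 → Zeta (d²=9937.53)
P6 → Eta (d²=3408.80)

Mu, Eta, Zeta, Lambda, Zeta, Eta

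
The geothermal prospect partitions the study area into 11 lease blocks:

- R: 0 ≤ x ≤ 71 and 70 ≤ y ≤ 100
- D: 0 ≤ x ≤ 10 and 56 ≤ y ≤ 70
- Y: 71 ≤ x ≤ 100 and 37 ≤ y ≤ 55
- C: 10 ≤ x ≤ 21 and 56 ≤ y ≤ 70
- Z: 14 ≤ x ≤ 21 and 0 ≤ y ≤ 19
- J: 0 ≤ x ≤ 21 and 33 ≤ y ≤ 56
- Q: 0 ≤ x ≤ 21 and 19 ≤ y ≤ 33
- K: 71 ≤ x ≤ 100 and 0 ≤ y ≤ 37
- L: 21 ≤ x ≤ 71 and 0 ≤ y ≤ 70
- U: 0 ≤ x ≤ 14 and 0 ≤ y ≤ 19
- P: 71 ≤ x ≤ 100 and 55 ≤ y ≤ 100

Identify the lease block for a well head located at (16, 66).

C

The point has x = 16 and y = 66.
Only C satisfies 10 ≤ x ≤ 21 and 56 ≤ y ≤ 70.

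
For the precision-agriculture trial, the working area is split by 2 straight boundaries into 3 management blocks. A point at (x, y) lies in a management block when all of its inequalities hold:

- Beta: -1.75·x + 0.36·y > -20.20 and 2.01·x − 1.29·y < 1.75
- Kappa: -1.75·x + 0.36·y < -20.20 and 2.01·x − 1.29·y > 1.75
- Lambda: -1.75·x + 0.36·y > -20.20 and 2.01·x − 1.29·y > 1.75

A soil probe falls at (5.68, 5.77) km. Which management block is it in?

Lambda

-1.75·5.68 + 0.36·5.77 = -7.863, which is > -20.20
2.01·5.68 − 1.29·5.77 = 3.973, which is > 1.75
This sign pattern matches Lambda.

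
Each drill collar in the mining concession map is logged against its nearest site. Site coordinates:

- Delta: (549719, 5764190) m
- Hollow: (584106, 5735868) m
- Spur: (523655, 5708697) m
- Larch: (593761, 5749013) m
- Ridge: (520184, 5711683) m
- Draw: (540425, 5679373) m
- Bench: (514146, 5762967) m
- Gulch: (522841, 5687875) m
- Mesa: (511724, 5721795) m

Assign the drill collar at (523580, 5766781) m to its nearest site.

Squared distances to each site:
Delta: 689960602.000; Hollow: 4619010245.000; Spur: 3373756681.000; Larch: 5241074585.000; Ridge: 3047322420.000; Draw: 7923912489.000; Bench: 103546952.000; Gulch: 6226702957.000; Mesa: 2164304932.000.
Minimum at Bench.

Bench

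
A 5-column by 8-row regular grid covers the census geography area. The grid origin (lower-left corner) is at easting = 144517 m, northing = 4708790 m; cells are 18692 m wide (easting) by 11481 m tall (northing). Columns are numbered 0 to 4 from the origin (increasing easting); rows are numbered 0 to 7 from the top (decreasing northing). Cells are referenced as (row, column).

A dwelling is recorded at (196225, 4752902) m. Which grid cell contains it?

Column index: ⌊(196225 − 144517) / 18692⌋ = ⌊2.766⌋ = 2
Row offset from origin: ⌊(4752902 − 4708790) / 11481⌋ = ⌊3.842⌋ = 3 → row 4 (counted from top)

(4, 2)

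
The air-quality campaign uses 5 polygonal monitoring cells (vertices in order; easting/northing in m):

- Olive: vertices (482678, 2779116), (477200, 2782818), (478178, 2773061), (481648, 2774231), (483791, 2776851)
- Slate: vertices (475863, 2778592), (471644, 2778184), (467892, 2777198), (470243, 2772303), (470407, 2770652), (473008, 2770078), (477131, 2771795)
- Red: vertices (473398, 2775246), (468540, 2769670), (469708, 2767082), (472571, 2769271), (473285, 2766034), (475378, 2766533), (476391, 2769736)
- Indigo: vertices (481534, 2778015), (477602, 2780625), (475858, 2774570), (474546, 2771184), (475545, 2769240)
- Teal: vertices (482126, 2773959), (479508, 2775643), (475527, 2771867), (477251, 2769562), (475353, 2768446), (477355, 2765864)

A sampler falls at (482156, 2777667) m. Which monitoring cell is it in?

Olive

Cast a ray rightward from (482156, 2777667). For each polygon, the edges (by vertex number in listed order) whose endpoints lie on opposite sides of northing = 2777667, where each meets that height, and whether that is right or left of the point:
Olive: 2–3 at easting≈477716.3 (left), 5–1 at easting≈483390.0 (right) → 1 crossing.
Slate: 2–3 at easting≈469676.7 (left), 7–1 at easting≈476035.6 (left) → 0 crossings.
Red: no edge straddles that height → 0 crossings.
Indigo: 2–3 at easting≈476750.0 (left), 5–1 at easting≈481296.5 (left) → 0 crossings.
Teal: no edge straddles that height → 0 crossings.
Only Olive has an odd count, so the point is inside Olive.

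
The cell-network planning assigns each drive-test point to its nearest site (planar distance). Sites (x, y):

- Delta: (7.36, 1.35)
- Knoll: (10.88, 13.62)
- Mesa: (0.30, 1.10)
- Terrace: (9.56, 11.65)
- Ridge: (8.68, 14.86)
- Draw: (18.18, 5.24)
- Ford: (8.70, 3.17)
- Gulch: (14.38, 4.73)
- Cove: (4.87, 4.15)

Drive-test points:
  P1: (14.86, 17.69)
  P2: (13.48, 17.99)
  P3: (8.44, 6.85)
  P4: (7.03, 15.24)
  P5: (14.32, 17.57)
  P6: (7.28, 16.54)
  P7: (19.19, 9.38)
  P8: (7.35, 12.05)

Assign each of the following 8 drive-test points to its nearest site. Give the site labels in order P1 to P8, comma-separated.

Knoll, Knoll, Ford, Ridge, Knoll, Ridge, Draw, Terrace

P1 → Knoll (d²=32.41)
P2 → Knoll (d²=25.86)
P3 → Ford (d²=13.61)
P4 → Ridge (d²=2.87)
P5 → Knoll (d²=27.44)
P6 → Ridge (d²=4.78)
P7 → Draw (d²=18.16)
P8 → Terrace (d²=5.04)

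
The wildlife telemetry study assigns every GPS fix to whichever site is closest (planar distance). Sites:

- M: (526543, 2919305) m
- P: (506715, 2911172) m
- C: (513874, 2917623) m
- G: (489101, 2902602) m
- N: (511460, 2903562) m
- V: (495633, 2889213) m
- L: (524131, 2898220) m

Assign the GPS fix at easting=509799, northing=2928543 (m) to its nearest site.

C

Squared distances to each site:
M: 365702180.000; P: 311262697.000; C: 135852025.000; G: 1101342685.000; N: 626809282.000; V: 1747524456.000; L: 1124890553.000.
Minimum at C.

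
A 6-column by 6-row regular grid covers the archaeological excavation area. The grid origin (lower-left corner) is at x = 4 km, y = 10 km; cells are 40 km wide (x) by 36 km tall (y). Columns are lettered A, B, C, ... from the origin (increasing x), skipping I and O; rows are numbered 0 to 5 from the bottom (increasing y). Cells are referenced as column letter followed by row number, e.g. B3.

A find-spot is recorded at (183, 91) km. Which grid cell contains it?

E2

Column index: ⌊(183 − 4) / 40⌋ = ⌊4.475⌋ = 4 → column E
Row offset from origin: ⌊(91 − 10) / 36⌋ = ⌊2.250⌋ = 2 → row 2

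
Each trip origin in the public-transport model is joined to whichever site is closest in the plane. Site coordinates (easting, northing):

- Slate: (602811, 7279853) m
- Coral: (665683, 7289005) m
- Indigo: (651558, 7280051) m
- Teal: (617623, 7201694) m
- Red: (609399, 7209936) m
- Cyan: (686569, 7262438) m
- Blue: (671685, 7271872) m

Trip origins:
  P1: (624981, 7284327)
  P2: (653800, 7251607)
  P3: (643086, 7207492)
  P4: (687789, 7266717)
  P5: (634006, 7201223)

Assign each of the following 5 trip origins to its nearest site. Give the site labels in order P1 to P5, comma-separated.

Slate, Blue, Teal, Cyan, Teal

P1 → Slate (d²=511525576.00)
P2 → Blue (d²=730543450.00)
P3 → Teal (d²=681981173.00)
P4 → Cyan (d²=19798241.00)
P5 → Teal (d²=268624530.00)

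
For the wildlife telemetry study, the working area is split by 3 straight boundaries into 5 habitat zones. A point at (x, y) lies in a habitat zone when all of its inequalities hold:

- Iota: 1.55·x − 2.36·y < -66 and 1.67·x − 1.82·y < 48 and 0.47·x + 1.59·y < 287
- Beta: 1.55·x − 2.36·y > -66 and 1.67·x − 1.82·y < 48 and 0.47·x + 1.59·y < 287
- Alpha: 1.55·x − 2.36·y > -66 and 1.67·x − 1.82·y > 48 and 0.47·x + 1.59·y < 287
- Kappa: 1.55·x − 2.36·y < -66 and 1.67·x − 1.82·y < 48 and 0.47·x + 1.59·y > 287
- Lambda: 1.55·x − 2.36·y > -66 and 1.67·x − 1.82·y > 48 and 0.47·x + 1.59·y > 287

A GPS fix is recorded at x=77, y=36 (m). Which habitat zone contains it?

1.55·77 − 2.36·36 = 34.390, which is > -66
1.67·77 − 1.82·36 = 63.070, which is > 48
0.47·77 + 1.59·36 = 93.430, which is < 287
This sign pattern matches Alpha.

Alpha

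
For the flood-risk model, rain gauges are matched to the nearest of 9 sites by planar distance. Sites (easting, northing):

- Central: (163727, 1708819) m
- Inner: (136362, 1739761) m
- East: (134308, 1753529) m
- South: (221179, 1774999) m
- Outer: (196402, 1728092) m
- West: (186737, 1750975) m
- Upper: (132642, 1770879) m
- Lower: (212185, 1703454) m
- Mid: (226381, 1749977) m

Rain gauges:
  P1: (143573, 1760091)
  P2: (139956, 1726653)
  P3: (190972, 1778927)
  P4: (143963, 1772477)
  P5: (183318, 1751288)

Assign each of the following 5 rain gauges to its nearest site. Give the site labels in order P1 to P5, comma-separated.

East, Inner, West, Upper, West

P1 → East (d²=128900069.00)
P2 → Inner (d²=184736500.00)
P3 → West (d²=799249529.00)
P4 → Upper (d²=130718645.00)
P5 → West (d²=11787530.00)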